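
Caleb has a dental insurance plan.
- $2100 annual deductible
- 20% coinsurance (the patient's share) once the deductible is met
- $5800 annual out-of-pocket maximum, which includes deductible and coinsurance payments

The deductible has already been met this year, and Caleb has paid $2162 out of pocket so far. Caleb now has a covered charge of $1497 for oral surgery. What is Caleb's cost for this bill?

With the deductible met, the entire $1497 is subject to coinsurance.
Coinsurance: $1497 × 20% = $299.40.
Total out-of-pocket so far would be $2162 + $299.40 = $2461.40, below the $5800 cap — no reduction.

$299.40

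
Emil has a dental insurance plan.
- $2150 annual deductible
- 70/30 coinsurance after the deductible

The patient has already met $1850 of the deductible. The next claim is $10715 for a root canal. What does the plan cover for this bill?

Deductible still to meet: $2150 − $1850 = $300.
That leaves $10715 − $300 = $10415 for coinsurance.
Coinsurance: $10415 × 30% = $3124.50.
So the patient owes $300 + $3124.50 = $3424.50.
Insurer pays the balance: $10715 − $3424.50 = $7290.50.

$7290.50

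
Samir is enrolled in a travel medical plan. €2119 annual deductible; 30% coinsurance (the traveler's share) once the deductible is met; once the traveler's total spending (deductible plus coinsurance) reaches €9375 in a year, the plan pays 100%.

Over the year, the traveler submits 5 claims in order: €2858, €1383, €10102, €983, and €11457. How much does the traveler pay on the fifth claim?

Claim 1 (€2858): deductible takes €2119, €739 remains; 30% of €739 = €221.70. Traveler owes €2340.70 (running OOP €2340.70).
Claim 2 (€1383): deductible met; 30% of €1383 = €414.90. Cost to traveler: €414.90. OOP to date €2755.60.
Claim 3 (€10102): 30% coinsurance on €10102 = €3030.60. Cost to traveler: €3030.60. OOP to date €5786.20.
Claim 4 (€983): deductible already satisfied, so traveler's share is 30% × €983 = €294.90. Cost to traveler: €294.90. OOP to date €6081.10.
Claim 5 (€11457): deductible already satisfied, so traveler's share is 30% × €11457 = €3437.10. That would push OOP to €9518.20, over the €9375 cap, so traveler pays €9375 − €6081.10 = €3293.90.

€3293.90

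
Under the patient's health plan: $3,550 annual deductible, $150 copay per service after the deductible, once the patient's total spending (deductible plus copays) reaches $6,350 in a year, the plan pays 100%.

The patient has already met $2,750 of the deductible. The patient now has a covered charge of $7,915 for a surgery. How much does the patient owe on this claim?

$950

$2,750 of the $3,550 deductible is already met, leaving $800.
That leaves $7,915 − $800 = $7,115 for the copay.
Copay on this service: $150.
Patient responsibility before any cap: $800 + $150 = $950.
Cumulative spending $2,750 + $950 = $3,700 stays under the $6,350 maximum.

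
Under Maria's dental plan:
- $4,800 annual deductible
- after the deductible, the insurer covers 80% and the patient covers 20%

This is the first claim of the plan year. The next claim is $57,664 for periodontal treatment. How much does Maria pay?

$15,372.80

The full $4,800 deductible is still open; $4,800 of this bill applies to it.
The remaining $52,864 (= $57,664 − $4,800) moves to coinsurance.
Coinsurance: $52,864 × 20% = $10,572.80.
So the patient owes $4,800 + $10,572.80 = $15,372.80.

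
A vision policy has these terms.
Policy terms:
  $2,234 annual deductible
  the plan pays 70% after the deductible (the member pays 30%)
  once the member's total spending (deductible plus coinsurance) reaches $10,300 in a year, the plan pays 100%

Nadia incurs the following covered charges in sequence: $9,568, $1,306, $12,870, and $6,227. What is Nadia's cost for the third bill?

Claim 1 — $9,568: $2,234 finishes the deductible; $7,334 goes to coinsurance; member's 30% is $2,200.20. Cost to member: $4,434.20. OOP to date $4,434.20.
Claim 2 — $1,306: deductible met; 30% of $1,306 = $391.80. Member owes $391.80 (running OOP $4,826).
Claim 3 — $12,870: 30% coinsurance on $12,870 = $3,861. Cost to member: $3,861. OOP to date $8,687.

$3,861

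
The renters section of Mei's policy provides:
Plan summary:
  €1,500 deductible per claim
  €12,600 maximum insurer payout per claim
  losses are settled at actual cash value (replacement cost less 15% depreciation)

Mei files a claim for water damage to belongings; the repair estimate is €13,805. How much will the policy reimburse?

At 15% depreciation, ACV = €13,805 − €2,070.75 = €11,734.25.
Less the €1,500 deductible: €11,734.25 − €1,500 = €10,234.25.
€10,234.25 is within the €12,600 limit, so the insurer pays €10,234.25.

€10,234.25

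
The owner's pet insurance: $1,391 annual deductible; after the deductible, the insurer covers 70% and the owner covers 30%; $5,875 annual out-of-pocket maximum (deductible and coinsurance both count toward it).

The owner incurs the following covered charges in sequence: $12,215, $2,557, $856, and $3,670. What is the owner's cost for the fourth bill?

Claim 1 — $12,215: $1,391 to deductible, leaving $10,824; coinsurance $10,824 × 30% = $3,247.20. Cost to owner: $4,638.20. OOP to date $4,638.20.
Claim 2 — $2,557: 30% coinsurance on $2,557 = $767.10. Owner owes $767.10 (running OOP $5,405.30).
Claim 3 — $856: deductible already satisfied, so owner's share is 30% × $856 = $256.80. Owner owes $256.80 (running OOP $5,662.10).
Claim 4 — $3,670: deductible met; 30% of $3,670 = $1,101. OOP would hit $6,763.10 > $5,875, so the cap limits the owner to $5,875 − $5,662.10 = $212.90.

$212.90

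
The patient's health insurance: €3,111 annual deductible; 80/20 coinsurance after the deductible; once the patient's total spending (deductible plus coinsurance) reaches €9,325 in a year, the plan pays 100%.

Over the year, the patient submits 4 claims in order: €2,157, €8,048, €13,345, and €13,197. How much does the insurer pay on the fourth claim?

#1 (€2,157): entire amount goes to the deductible. Cost to patient: €2,157. OOP to date €2,157. Plan pays €2,157 − €2,157 = €0.
#2 (€8,048): deductible takes €954, €7,094 remains; patient's 20% is €1,418.80. Patient owes €2,372.80 (running OOP €4,529.80). Plan pays €8,048 − €2,372.80 = €5,675.20.
#3 (€13,345): deductible already satisfied, so patient's share is 20% × €13,345 = €2,669. Patient pays €2,669; OOP now €7,198.80. Insurer: €13,345 − €2,669 = €10,676.
#4 (€13,197): deductible already satisfied, so patient's share is 20% × €13,197 = €2,639.40. That would push OOP to €9,838.20, over the €9,325 cap, so patient pays €9,325 − €7,198.80 = €2,126.20. Plan pays €13,197 − €2,126.20 = €11,070.80.

€11,070.80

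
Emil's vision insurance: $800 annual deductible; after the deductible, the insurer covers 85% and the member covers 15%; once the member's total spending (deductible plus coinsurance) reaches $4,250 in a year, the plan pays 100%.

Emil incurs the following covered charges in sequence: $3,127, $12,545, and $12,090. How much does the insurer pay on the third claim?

Claim 1 — $3,127: $800 to deductible, leaving $2,327; coinsurance $2,327 × 15% = $349.05. Member owes $1,149.05 (running OOP $1,149.05). Insurer: $3,127 − $1,149.05 = $1,977.95.
Claim 2 — $12,545: deductible met; 15% of $12,545 = $1,881.75. Member pays $1,881.75; OOP now $3,030.80. Insurer: $12,545 − $1,881.75 = $10,663.25.
Claim 3 — $12,090: 15% coinsurance on $12,090 = $1,813.50. Adding that to $3,030.80 gives $4,844.30, past the $4,250 cap; member pays only $4,250 − $3,030.80 = $1,219.20. Insurer: $12,090 − $1,219.20 = $10,870.80.

$10,870.80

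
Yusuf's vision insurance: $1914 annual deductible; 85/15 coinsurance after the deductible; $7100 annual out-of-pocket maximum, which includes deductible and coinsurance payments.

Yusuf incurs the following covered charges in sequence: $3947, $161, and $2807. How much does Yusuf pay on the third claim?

#1 ($3947): $1914 to deductible, leaving $2033; coinsurance $2033 × 15% = $304.95. Member pays $2218.95; OOP now $2218.95.
#2 ($161): 15% coinsurance on $161 = $24.15. Member pays $24.15; OOP now $2243.10.
#3 ($2807): deductible already satisfied, so member's share is 15% × $2807 = $421.05. Member owes $421.05 (running OOP $2664.15).

$421.05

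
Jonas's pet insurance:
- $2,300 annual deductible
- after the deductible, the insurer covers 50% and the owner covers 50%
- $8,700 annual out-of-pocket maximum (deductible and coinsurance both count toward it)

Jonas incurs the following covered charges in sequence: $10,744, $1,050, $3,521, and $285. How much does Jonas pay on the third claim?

$1,653

Claim 1 — $10,744: $2,300 finishes the deductible; $8,444 goes to coinsurance; 50% of $8,444 = $4,222. Owner pays $6,522; OOP now $6,522.
Claim 2 — $1,050: deductible already satisfied, so owner's share is 50% × $1,050 = $525. Owner pays $525; OOP now $7,047.
Claim 3 — $3,521: 50% coinsurance on $3,521 = $1,760.50. That would push OOP to $8,807.50, over the $8,700 cap, so owner pays $8,700 − $7,047 = $1,653.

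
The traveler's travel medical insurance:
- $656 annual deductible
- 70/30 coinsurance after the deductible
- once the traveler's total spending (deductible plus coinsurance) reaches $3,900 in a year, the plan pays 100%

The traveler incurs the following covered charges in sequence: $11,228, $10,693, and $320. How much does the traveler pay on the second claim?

$72.40

Claim 1 ($11,228): $656 finishes the deductible; $10,572 goes to coinsurance; coinsurance $10,572 × 30% = $3,171.60. Cost to traveler: $3,827.60. OOP to date $3,827.60.
Claim 2 ($10,693): 30% coinsurance on $10,693 = $3,207.90. Adding that to $3,827.60 gives $7,035.50, past the $3,900 cap; traveler pays only $3,900 − $3,827.60 = $72.40.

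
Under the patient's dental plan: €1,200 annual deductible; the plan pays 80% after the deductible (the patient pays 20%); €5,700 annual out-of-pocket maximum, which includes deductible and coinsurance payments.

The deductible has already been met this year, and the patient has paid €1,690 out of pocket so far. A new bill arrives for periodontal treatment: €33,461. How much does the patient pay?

The deductible is already satisfied, so the full bill goes to coinsurance.
Patient's 20% share of €33,461 is €6,692.20.
Adding €6,692.20 to the €1,690 already spent would give €8,382.20, which exceeds the €5,700 cap; the patient pays just €5,700 − €1,690 = €4,010.

€4,010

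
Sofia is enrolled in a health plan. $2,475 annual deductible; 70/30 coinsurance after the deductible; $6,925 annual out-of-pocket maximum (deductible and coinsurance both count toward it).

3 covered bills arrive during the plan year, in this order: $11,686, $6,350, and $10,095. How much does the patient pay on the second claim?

$1,686.70

#1 ($11,686): $2,475 finishes the deductible; $9,211 goes to coinsurance; coinsurance $9,211 × 30% = $2,763.30. Cost to patient: $5,238.30. OOP to date $5,238.30.
#2 ($6,350): 30% coinsurance on $6,350 = $1,905. Adding that to $5,238.30 gives $7,143.30, past the $6,925 cap; patient pays only $6,925 − $5,238.30 = $1,686.70.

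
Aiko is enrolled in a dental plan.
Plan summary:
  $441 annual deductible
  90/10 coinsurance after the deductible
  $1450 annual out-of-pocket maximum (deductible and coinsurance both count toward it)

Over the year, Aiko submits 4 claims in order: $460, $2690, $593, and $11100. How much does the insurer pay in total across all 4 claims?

$13393

#1 ($460): deductible takes $441, $19 remains; coinsurance $19 × 10% = $1.90. Cost to patient: $442.90. OOP to date $442.90. Insurer: $460 − $442.90 = $17.10.
#2 ($2690): deductible already satisfied, so patient's share is 10% × $2690 = $269. Cost to patient: $269. OOP to date $711.90. Plan pays $2690 − $269 = $2421.
#3 ($593): deductible met; 10% of $593 = $59.30. Patient owes $59.30 (running OOP $771.20). Plan pays $593 − $59.30 = $533.70.
#4 ($11100): 10% coinsurance on $11100 = $1110. OOP would hit $1881.20 > $1450, so the cap limits the patient to $1450 − $771.20 = $678.80. Plan pays $11100 − $678.80 = $10421.20.
Insurer total = bills − patient's total = $14843 − $1450 = $13393.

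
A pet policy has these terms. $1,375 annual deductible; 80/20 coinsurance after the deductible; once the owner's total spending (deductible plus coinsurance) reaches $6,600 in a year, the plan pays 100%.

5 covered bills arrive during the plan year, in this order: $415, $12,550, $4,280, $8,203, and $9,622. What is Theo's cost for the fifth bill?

#1 ($415): all of it applies to the deductible. Owner pays $415; OOP now $415.
#2 ($12,550): $960 finishes the deductible; $11,590 goes to coinsurance; coinsurance $11,590 × 20% = $2,318. Cost to owner: $3,278. OOP to date $3,693.
#3 ($4,280): deductible met; 20% of $4,280 = $856. Owner owes $856 (running OOP $4,549).
#4 ($8,203): deductible already satisfied, so owner's share is 20% × $8,203 = $1,640.60. Cost to owner: $1,640.60. OOP to date $6,189.60.
#5 ($9,622): 20% coinsurance on $9,622 = $1,924.40. That would push OOP to $8,114, over the $6,600 cap, so owner pays $6,600 − $6,189.60 = $410.40.

$410.40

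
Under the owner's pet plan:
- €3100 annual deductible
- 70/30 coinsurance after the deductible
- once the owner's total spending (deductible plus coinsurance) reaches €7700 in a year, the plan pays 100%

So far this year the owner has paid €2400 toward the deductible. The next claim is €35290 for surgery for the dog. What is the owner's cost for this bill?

€5300

Deductible still to meet: €3100 − €2400 = €700.
That leaves €35290 − €700 = €34590 for coinsurance.
Coinsurance: €34590 × 30% = €10377.
That puts the owner's cost at €700 + €10377 = €11077 before any cap.
That would bring total out-of-pocket to €13477, past the €7700 cap. The owner is capped at €7700 − €2400 = €5300 on this claim.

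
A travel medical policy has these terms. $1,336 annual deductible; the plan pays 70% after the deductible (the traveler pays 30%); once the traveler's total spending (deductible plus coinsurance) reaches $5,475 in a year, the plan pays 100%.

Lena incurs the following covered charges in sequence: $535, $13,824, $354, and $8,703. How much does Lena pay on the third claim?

$106.20

#1 ($535): entire amount goes to the deductible. Traveler pays $535; OOP now $535.
#2 ($13,824): deductible takes $801, $13,023 remains; coinsurance $13,023 × 30% = $3,906.90. Traveler owes $4,707.90 (running OOP $5,242.90).
#3 ($354): deductible already satisfied, so traveler's share is 30% × $354 = $106.20. Cost to traveler: $106.20. OOP to date $5,349.10.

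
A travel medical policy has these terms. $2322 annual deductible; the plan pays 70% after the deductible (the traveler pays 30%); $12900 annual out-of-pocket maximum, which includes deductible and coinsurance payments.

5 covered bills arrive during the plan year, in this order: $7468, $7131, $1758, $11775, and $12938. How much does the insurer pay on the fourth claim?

#1 ($7468): deductible takes $2322, $5146 remains; coinsurance $5146 × 30% = $1543.80. Cost to traveler: $3865.80. OOP to date $3865.80. Plan pays $7468 − $3865.80 = $3602.20.
#2 ($7131): deductible met; 30% of $7131 = $2139.30. Cost to traveler: $2139.30. OOP to date $6005.10. Insurer: $7131 − $2139.30 = $4991.70.
#3 ($1758): deductible met; 30% of $1758 = $527.40. Traveler pays $527.40; OOP now $6532.50. Plan pays $1758 − $527.40 = $1230.60.
#4 ($11775): deductible met; 30% of $11775 = $3532.50. Traveler owes $3532.50 (running OOP $10065). Plan pays $11775 − $3532.50 = $8242.50.

$8242.50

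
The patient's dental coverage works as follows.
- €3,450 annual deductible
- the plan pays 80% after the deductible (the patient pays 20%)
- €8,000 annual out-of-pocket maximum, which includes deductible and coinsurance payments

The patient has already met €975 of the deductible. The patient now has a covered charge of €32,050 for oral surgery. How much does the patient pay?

€975 of the €3,450 deductible is already met, leaving €2,475.
The remaining €29,575 (= €32,050 − €2,475) moves to coinsurance.
Patient's 20% share of €29,575 is €5,915.
That puts the patient's cost at €2,475 + €5,915 = €8,390 before any cap.
Year-to-date out-of-pocket would reach €975 + €8,390 = €9,365, above the €8,000 maximum, so the patient pays only €8,000 − €975 = €7,025.

€7,025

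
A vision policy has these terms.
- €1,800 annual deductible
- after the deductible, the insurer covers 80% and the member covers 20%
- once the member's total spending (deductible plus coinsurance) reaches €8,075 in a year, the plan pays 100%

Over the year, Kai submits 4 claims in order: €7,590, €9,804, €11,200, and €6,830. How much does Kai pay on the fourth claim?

Claim 1 — €7,590: €1,800 to deductible, leaving €5,790; member's 20% is €1,158. Member pays €2,958; OOP now €2,958.
Claim 2 — €9,804: deductible already satisfied, so member's share is 20% × €9,804 = €1,960.80. Cost to member: €1,960.80. OOP to date €4,918.80.
Claim 3 — €11,200: 20% coinsurance on €11,200 = €2,240. Member pays €2,240; OOP now €7,158.80.
Claim 4 — €6,830: 20% coinsurance on €6,830 = €1,366. OOP would hit €8,524.80 > €8,075, so the cap limits the member to €8,075 − €7,158.80 = €916.20.

€916.20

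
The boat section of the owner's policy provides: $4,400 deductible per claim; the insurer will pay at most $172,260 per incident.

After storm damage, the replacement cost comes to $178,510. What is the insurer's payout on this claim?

$172,260

Less the $4,400 deductible: $178,510 − $4,400 = $174,110.
The $172,260 per-incident cap binds; insurer pays $172,260.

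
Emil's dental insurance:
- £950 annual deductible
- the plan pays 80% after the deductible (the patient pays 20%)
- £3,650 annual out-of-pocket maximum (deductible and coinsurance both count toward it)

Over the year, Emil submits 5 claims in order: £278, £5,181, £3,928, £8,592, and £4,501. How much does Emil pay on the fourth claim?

£1,012.60

Claim 1 — £278: entire amount goes to the deductible. Cost to patient: £278. OOP to date £278.
Claim 2 — £5,181: £672 finishes the deductible; £4,509 goes to coinsurance; 20% of £4,509 = £901.80. Cost to patient: £1,573.80. OOP to date £1,851.80.
Claim 3 — £3,928: deductible already satisfied, so patient's share is 20% × £3,928 = £785.60. Patient pays £785.60; OOP now £2,637.40.
Claim 4 — £8,592: deductible met; 20% of £8,592 = £1,718.40. That would push OOP to £4,355.80, over the £3,650 cap, so patient pays £3,650 − £2,637.40 = £1,012.60.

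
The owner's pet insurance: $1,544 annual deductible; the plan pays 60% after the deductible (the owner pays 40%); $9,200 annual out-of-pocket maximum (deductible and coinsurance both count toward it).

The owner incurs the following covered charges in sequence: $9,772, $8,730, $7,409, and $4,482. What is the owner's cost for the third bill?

Bill 1, $9,772: $1,544 to deductible, leaving $8,228; coinsurance $8,228 × 40% = $3,291.20. Cost to owner: $4,835.20. OOP to date $4,835.20.
Bill 2, $8,730: deductible already satisfied, so owner's share is 40% × $8,730 = $3,492. Cost to owner: $3,492. OOP to date $8,327.20.
Bill 3, $7,409: deductible met; 40% of $7,409 = $2,963.60. OOP would hit $11,290.80 > $9,200, so the cap limits the owner to $9,200 − $8,327.20 = $872.80.

$872.80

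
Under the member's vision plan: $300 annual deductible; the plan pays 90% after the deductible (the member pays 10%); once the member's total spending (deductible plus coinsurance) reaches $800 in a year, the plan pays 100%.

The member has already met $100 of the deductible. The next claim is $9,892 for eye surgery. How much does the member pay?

Remaining deductible: $300 − $100 = $200.
After the $200 deductible portion, $9,892 − $200 = $9,692 is subject to coinsurance.
Member's 10% share of $9,692 is $969.20.
So the member owes $200 + $969.20 = $1,169.20 before any cap.
Adding $1,169.20 to the $100 already spent would give $1,269.20, which exceeds the $800 cap; the member pays just $800 − $100 = $700.

$700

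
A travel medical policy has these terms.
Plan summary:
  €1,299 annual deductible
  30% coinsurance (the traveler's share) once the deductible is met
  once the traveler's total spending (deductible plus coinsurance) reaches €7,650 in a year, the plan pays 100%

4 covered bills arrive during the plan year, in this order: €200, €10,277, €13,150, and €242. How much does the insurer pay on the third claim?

€9,552.40

Claim 1 — €200: fully absorbed by the deductible. Cost to traveler: €200. OOP to date €200. Plan pays €200 − €200 = €0.
Claim 2 — €10,277: €1,099 to deductible, leaving €9,178; 30% of €9,178 = €2,753.40. Cost to traveler: €3,852.40. OOP to date €4,052.40. Insurer: €10,277 − €3,852.40 = €6,424.60.
Claim 3 — €13,150: 30% coinsurance on €13,150 = €3,945. That would push OOP to €7,997.40, over the €7,650 cap, so traveler pays €7,650 − €4,052.40 = €3,597.60. Plan pays €13,150 − €3,597.60 = €9,552.40.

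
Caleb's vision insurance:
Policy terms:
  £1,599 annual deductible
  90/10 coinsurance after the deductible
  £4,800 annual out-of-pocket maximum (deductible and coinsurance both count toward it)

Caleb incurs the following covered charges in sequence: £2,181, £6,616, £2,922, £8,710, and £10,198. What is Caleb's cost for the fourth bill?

£871

#1 (£2,181): £1,599 to deductible, leaving £582; member's 10% is £58.20. Member pays £1,657.20; OOP now £1,657.20.
#2 (£6,616): 10% coinsurance on £6,616 = £661.60. Cost to member: £661.60. OOP to date £2,318.80.
#3 (£2,922): deductible already satisfied, so member's share is 10% × £2,922 = £292.20. Cost to member: £292.20. OOP to date £2,611.
#4 (£8,710): deductible already satisfied, so member's share is 10% × £8,710 = £871. Cost to member: £871. OOP to date £3,482.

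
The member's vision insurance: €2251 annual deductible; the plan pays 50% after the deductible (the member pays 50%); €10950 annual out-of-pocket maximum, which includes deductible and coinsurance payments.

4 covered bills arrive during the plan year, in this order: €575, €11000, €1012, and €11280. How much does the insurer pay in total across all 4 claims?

€12917

Claim 1 (€575): entire amount goes to the deductible. Member pays €575; OOP now €575. Plan pays €575 − €575 = €0.
Claim 2 (€11000): deductible takes €1676, €9324 remains; member's 50% is €4662. Member pays €6338; OOP now €6913. Plan pays €11000 − €6338 = €4662.
Claim 3 (€1012): 50% coinsurance on €1012 = €506. Cost to member: €506. OOP to date €7419. Plan pays €1012 − €506 = €506.
Claim 4 (€11280): 50% coinsurance on €11280 = €5640. OOP would hit €13059 > €10950, so the cap limits the member to €10950 − €7419 = €3531. Plan pays €11280 − €3531 = €7749.
Insurer total = bills − member's total = €23867 − €10950 = €12917.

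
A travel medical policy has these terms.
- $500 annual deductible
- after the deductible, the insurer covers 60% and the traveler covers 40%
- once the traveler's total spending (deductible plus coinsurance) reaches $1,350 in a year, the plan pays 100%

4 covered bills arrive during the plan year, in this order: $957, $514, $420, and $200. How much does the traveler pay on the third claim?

Claim 1 — $957: $500 finishes the deductible; $457 goes to coinsurance; coinsurance $457 × 40% = $182.80. Traveler pays $682.80; OOP now $682.80.
Claim 2 — $514: deductible already satisfied, so traveler's share is 40% × $514 = $205.60. Traveler owes $205.60 (running OOP $888.40).
Claim 3 — $420: deductible met; 40% of $420 = $168. Cost to traveler: $168. OOP to date $1,056.40.

$168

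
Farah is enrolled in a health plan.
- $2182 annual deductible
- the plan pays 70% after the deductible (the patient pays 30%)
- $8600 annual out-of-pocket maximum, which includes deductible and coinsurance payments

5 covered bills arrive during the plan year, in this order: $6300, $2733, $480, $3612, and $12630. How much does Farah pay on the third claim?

$144

#1 ($6300): $2182 to deductible, leaving $4118; patient's 30% is $1235.40. Cost to patient: $3417.40. OOP to date $3417.40.
#2 ($2733): deductible already satisfied, so patient's share is 30% × $2733 = $819.90. Cost to patient: $819.90. OOP to date $4237.30.
#3 ($480): 30% coinsurance on $480 = $144. Patient pays $144; OOP now $4381.30.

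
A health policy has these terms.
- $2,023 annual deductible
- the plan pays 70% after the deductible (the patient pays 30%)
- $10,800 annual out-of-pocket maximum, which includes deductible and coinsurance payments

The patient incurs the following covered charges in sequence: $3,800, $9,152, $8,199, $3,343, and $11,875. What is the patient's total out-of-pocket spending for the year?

$10,800

Claim 1 ($3,800): $2,023 to deductible, leaving $1,777; patient's 30% is $533.10. Cost to patient: $2,556.10. OOP to date $2,556.10.
Claim 2 ($9,152): deductible met; 30% of $9,152 = $2,745.60. Patient pays $2,745.60; OOP now $5,301.70.
Claim 3 ($8,199): deductible met; 30% of $8,199 = $2,459.70. Patient owes $2,459.70 (running OOP $7,761.40).
Claim 4 ($3,343): 30% coinsurance on $3,343 = $1,002.90. Patient owes $1,002.90 (running OOP $8,764.30).
Claim 5 ($11,875): deductible met; 30% of $11,875 = $3,562.50. OOP would hit $12,326.80 > $10,800, so the cap limits the patient to $10,800 − $8,764.30 = $2,035.70.
Total paid by the patient: $2,556.10 + $2,745.60 + $2,459.70 + $1,002.90 + $2,035.70 = $10,800.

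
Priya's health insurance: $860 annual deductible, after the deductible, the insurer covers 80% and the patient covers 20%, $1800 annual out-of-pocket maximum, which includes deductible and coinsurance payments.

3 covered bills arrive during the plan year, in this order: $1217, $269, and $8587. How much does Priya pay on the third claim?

$814.80

Claim 1 — $1217: deductible takes $860, $357 remains; coinsurance $357 × 20% = $71.40. Cost to patient: $931.40. OOP to date $931.40.
Claim 2 — $269: deductible met; 20% of $269 = $53.80. Patient pays $53.80; OOP now $985.20.
Claim 3 — $8587: deductible met; 20% of $8587 = $1717.40. That would push OOP to $2702.60, over the $1800 cap, so patient pays $1800 − $985.20 = $814.80.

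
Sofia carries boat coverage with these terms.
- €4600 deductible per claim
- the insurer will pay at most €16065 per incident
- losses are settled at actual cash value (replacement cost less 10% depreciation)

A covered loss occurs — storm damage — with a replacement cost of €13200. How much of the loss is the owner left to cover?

Depreciate 10%: the covered value is €13200 × 0.9 = €11880.
Subtract the deductible: €11880 − €4600 = €7280.
That's under the €16065 cap, so the insurer reimburses the full €7280.
The owner bears the rest of the original loss: €13200 − €7280 = €5920.

€5920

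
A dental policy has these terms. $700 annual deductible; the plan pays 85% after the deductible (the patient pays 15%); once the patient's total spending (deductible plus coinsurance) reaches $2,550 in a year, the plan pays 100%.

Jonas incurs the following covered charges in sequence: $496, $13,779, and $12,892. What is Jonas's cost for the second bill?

$2,054

Bill 1, $496: all of it applies to the deductible. Cost to patient: $496. OOP to date $496.
Bill 2, $13,779: $204 finishes the deductible; $13,575 goes to coinsurance; 15% of $13,575 = $2,036.25. Claim cost before the cap: $204 + $2,036.25 = $2,240.25. Adding that to $496 gives $2,736.25, past the $2,550 cap; patient pays only $2,550 − $496 = $2,054.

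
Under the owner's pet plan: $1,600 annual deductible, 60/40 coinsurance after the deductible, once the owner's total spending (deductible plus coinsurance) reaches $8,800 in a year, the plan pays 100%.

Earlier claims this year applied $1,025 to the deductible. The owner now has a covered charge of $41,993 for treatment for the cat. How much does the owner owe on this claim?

$7,775

$1,025 of the $1,600 deductible is already met, leaving $575.
That leaves $41,993 − $575 = $41,418 for coinsurance.
40% of $41,418 = $16,567.20 falls to the owner.
Owner responsibility before any cap: $575 + $16,567.20 = $17,142.20.
Adding $17,142.20 to the $1,025 already spent would give $18,167.20, which exceeds the $8,800 cap; the owner pays just $8,800 − $1,025 = $7,775.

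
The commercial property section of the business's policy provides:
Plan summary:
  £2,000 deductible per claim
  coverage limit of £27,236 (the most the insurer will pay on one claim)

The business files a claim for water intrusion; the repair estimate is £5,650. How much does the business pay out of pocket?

After the deductible, £5,650 − £2,000 = £3,650 remains.
£3,650 ≤ £27,236, so the limit doesn't bind; insurer pays £3,650.
Out of pocket: £5,650 − £3,650 = £2,000.

£2,000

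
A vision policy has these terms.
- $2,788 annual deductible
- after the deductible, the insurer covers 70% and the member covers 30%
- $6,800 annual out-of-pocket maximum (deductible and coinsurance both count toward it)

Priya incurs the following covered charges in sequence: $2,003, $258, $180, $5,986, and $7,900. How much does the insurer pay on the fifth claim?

#1 ($2,003): entire amount goes to the deductible. Member owes $2,003 (running OOP $2,003). Plan pays $2,003 − $2,003 = $0.
#2 ($258): all of it applies to the deductible. Cost to member: $258. OOP to date $2,261. Insurer: $258 − $258 = $0.
#3 ($180): all of it applies to the deductible. Member pays $180; OOP now $2,441. Plan pays $180 − $180 = $0.
#4 ($5,986): deductible takes $347, $5,639 remains; coinsurance $5,639 × 30% = $1,691.70. Member owes $2,038.70 (running OOP $4,479.70). Plan pays $5,986 − $2,038.70 = $3,947.30.
#5 ($7,900): deductible already satisfied, so member's share is 30% × $7,900 = $2,370. OOP would hit $6,849.70 > $6,800, so the cap limits the member to $6,800 − $4,479.70 = $2,320.30. Insurer: $7,900 − $2,320.30 = $5,579.70.

$5,579.70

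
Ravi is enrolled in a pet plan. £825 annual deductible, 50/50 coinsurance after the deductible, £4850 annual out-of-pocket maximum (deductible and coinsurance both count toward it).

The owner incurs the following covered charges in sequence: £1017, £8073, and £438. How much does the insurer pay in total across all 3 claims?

#1 (£1017): £825 to deductible, leaving £192; 50% of £192 = £96. Owner pays £921; OOP now £921. Insurer: £1017 − £921 = £96.
#2 (£8073): deductible met; 50% of £8073 = £4036.50. OOP would hit £4957.50 > £4850, so the cap limits the owner to £4850 − £921 = £3929. Plan pays £8073 − £3929 = £4144.
#3 (£438): deductible already satisfied, so owner's share is 50% × £438 = £219. Adding that to £4850 gives £5069, past the £4850 cap; owner pays only £4850 − £4850 = £0. Insurer: £438 − £0 = £438.
Insurer total = bills − owner's total = £9528 − £4850 = £4678.

£4678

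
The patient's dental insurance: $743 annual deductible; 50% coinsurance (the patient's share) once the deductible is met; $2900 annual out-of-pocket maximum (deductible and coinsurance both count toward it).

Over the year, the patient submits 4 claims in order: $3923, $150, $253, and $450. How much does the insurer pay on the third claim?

$126.50

Claim 1 ($3923): deductible takes $743, $3180 remains; coinsurance $3180 × 50% = $1590. Patient pays $2333; OOP now $2333. Insurer: $3923 − $2333 = $1590.
Claim 2 ($150): 50% coinsurance on $150 = $75. Cost to patient: $75. OOP to date $2408. Plan pays $150 − $75 = $75.
Claim 3 ($253): deductible already satisfied, so patient's share is 50% × $253 = $126.50. Patient owes $126.50 (running OOP $2534.50). Plan pays $253 − $126.50 = $126.50.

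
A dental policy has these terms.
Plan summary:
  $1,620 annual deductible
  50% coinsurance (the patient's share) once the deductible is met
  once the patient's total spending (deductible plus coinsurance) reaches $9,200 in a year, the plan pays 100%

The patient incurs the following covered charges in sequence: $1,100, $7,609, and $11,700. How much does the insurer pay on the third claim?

$7,664.50

#1 ($1,100): all of it applies to the deductible. Patient owes $1,100 (running OOP $1,100). Insurer: $1,100 − $1,100 = $0.
#2 ($7,609): $520 finishes the deductible; $7,089 goes to coinsurance; patient's 50% is $3,544.50. Patient owes $4,064.50 (running OOP $5,164.50). Insurer: $7,609 − $4,064.50 = $3,544.50.
#3 ($11,700): 50% coinsurance on $11,700 = $5,850. Adding that to $5,164.50 gives $11,014.50, past the $9,200 cap; patient pays only $9,200 − $5,164.50 = $4,035.50. Insurer: $11,700 − $4,035.50 = $7,664.50.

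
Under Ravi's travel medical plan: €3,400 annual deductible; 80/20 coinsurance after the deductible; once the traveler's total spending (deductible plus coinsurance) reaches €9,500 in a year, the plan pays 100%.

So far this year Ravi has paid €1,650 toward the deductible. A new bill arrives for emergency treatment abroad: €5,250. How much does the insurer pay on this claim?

€1,650 of the €3,400 deductible is already met, leaving €1,750.
That leaves €5,250 − €1,750 = €3,500 for coinsurance.
Coinsurance: €3,500 × 20% = €700.
That puts the traveler's cost at €1,750 + €700 = €2,450 before any cap.
Year-to-date out-of-pocket becomes €1,650 + €2,450 = €4,100, still under the €9,500 maximum, so no cap applies.
Insurer pays the balance: €5,250 − €2,450 = €2,800.

€2,800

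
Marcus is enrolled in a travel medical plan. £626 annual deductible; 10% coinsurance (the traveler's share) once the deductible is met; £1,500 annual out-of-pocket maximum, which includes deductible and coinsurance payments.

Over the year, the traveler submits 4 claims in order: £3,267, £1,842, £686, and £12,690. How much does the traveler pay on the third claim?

Bill 1, £3,267: £626 to deductible, leaving £2,641; 10% of £2,641 = £264.10. Traveler owes £890.10 (running OOP £890.10).
Bill 2, £1,842: deductible already satisfied, so traveler's share is 10% × £1,842 = £184.20. Traveler owes £184.20 (running OOP £1,074.30).
Bill 3, £686: deductible already satisfied, so traveler's share is 10% × £686 = £68.60. Traveler owes £68.60 (running OOP £1,142.90).

£68.60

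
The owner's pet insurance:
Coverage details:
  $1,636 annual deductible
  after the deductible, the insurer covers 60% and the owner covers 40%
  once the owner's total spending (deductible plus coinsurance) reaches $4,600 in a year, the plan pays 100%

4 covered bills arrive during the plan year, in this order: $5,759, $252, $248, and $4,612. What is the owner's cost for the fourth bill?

$1,114.80

Claim 1 — $5,759: deductible takes $1,636, $4,123 remains; coinsurance $4,123 × 40% = $1,649.20. Owner owes $3,285.20 (running OOP $3,285.20).
Claim 2 — $252: 40% coinsurance on $252 = $100.80. Cost to owner: $100.80. OOP to date $3,386.
Claim 3 — $248: deductible met; 40% of $248 = $99.20. Owner pays $99.20; OOP now $3,485.20.
Claim 4 — $4,612: 40% coinsurance on $4,612 = $1,844.80. OOP would hit $5,330 > $4,600, so the cap limits the owner to $4,600 − $3,485.20 = $1,114.80.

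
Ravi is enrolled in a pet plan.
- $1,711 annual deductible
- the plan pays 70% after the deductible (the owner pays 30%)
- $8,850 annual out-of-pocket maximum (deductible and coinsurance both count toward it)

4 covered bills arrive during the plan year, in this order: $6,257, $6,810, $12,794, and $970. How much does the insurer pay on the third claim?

$9,061.80

Claim 1 ($6,257): $1,711 finishes the deductible; $4,546 goes to coinsurance; 30% of $4,546 = $1,363.80. Owner owes $3,074.80 (running OOP $3,074.80). Plan pays $6,257 − $3,074.80 = $3,182.20.
Claim 2 ($6,810): deductible met; 30% of $6,810 = $2,043. Owner owes $2,043 (running OOP $5,117.80). Insurer: $6,810 − $2,043 = $4,767.
Claim 3 ($12,794): deductible already satisfied, so owner's share is 30% × $12,794 = $3,838.20. That would push OOP to $8,956, over the $8,850 cap, so owner pays $8,850 − $5,117.80 = $3,732.20. Insurer: $12,794 − $3,732.20 = $9,061.80.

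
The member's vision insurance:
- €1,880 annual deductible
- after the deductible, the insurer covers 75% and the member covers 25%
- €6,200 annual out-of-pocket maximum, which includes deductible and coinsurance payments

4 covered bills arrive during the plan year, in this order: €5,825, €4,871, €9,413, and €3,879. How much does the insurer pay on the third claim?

Bill 1, €5,825: deductible takes €1,880, €3,945 remains; 25% of €3,945 = €986.25. Member pays €2,866.25; OOP now €2,866.25. Insurer: €5,825 − €2,866.25 = €2,958.75.
Bill 2, €4,871: 25% coinsurance on €4,871 = €1,217.75. Cost to member: €1,217.75. OOP to date €4,084. Plan pays €4,871 − €1,217.75 = €3,653.25.
Bill 3, €9,413: deductible met; 25% of €9,413 = €2,353.25. OOP would hit €6,437.25 > €6,200, so the cap limits the member to €6,200 − €4,084 = €2,116. Insurer: €9,413 − €2,116 = €7,297.

€7,297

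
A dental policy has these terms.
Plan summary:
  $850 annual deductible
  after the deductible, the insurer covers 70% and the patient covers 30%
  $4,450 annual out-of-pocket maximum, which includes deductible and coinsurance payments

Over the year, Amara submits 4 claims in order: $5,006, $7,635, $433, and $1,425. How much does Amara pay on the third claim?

#1 ($5,006): deductible takes $850, $4,156 remains; coinsurance $4,156 × 30% = $1,246.80. Cost to patient: $2,096.80. OOP to date $2,096.80.
#2 ($7,635): 30% coinsurance on $7,635 = $2,290.50. Cost to patient: $2,290.50. OOP to date $4,387.30.
#3 ($433): deductible already satisfied, so patient's share is 30% × $433 = $129.90. OOP would hit $4,517.20 > $4,450, so the cap limits the patient to $4,450 − $4,387.30 = $62.70.

$62.70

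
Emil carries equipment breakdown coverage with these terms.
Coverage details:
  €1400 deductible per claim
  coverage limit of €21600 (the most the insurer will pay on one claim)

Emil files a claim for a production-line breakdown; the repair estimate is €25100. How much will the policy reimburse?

€21600

Less the €1400 deductible: €25100 − €1400 = €23700.
Since €23700 > €21600, the payout is capped at €21600.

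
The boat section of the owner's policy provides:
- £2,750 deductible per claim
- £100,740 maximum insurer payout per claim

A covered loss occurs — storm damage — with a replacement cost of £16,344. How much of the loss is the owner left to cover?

£2,750

Subtract the deductible: £16,344 − £2,750 = £13,594.
That's under the £100,740 cap, so the insurer reimburses the full £13,594.
The owner bears the rest of the original loss: £16,344 − £13,594 = £2,750.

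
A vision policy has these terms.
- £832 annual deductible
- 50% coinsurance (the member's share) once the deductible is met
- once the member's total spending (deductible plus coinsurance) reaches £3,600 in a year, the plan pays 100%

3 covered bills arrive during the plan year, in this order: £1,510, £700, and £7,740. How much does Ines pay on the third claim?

£2,079

Bill 1, £1,510: deductible takes £832, £678 remains; 50% of £678 = £339. Cost to member: £1,171. OOP to date £1,171.
Bill 2, £700: deductible met; 50% of £700 = £350. Member pays £350; OOP now £1,521.
Bill 3, £7,740: deductible already satisfied, so member's share is 50% × £7,740 = £3,870. That would push OOP to £5,391, over the £3,600 cap, so member pays £3,600 − £1,521 = £2,079.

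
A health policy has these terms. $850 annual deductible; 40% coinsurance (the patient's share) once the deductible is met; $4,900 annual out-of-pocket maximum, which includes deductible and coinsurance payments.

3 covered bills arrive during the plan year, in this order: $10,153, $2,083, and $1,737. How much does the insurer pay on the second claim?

$1,754.20

Claim 1 — $10,153: $850 finishes the deductible; $9,303 goes to coinsurance; coinsurance $9,303 × 40% = $3,721.20. Patient owes $4,571.20 (running OOP $4,571.20). Insurer: $10,153 − $4,571.20 = $5,581.80.
Claim 2 — $2,083: deductible met; 40% of $2,083 = $833.20. Adding that to $4,571.20 gives $5,404.40, past the $4,900 cap; patient pays only $4,900 − $4,571.20 = $328.80. Insurer: $2,083 − $328.80 = $1,754.20.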